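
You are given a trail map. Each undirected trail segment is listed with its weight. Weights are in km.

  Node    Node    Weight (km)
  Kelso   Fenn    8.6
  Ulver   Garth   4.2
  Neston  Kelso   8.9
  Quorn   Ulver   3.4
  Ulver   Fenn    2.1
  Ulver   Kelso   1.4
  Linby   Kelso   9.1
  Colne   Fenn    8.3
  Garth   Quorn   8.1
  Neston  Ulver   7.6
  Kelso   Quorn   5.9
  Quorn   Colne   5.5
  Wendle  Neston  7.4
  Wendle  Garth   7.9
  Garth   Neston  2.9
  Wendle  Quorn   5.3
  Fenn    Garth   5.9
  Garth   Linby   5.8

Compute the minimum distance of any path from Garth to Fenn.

Shortest distances from Garth:
Garth: 0
Neston: 2.9  (via Garth)
Ulver: 4.2  (via Garth)
Kelso: 5.6  (via Ulver)
Linby: 5.8  (via Garth)
Fenn: 5.9  (via Garth)
Shortest route: Garth → Fenn = 5.9 km.

5.9 km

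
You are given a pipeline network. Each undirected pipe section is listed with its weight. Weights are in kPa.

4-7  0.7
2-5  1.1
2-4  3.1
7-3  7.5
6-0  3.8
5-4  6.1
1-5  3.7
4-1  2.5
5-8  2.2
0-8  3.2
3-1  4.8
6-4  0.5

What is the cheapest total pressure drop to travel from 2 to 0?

6.5 kPa

Running Dijkstra from 2:
2: 0
5: 1.1  (via 2)
4: 3.1  (via 2)
8: 3.3  (via 5)
6: 3.6  (via 4)
7: 3.8  (via 4)
1: 4.8  (via 5)
0: 6.5  (via 8)
Shortest route: 2–5–8–0 = 6.5 kPa.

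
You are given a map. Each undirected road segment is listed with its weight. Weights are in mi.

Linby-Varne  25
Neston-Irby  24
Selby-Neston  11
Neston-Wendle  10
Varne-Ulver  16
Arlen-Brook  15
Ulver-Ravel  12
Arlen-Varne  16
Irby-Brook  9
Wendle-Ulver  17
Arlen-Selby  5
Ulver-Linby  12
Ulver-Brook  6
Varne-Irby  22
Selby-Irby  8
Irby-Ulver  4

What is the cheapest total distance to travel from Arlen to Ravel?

29 mi

Settle nodes by increasing distance from Arlen:
Arlen: 0
Selby: 5  (via Arlen)
Irby: 13  (via Selby)
Brook: 15  (via Arlen)
Neston: 16  (via Selby)
Varne: 16  (via Arlen)
Ulver: 17  (via Irby)
Wendle: 26  (via Neston)
Linby: 29  (via Ulver)
Ravel: 29  (via Ulver)
Shortest route: Arlen–Selby–Irby–Ulver–Ravel = 29 mi.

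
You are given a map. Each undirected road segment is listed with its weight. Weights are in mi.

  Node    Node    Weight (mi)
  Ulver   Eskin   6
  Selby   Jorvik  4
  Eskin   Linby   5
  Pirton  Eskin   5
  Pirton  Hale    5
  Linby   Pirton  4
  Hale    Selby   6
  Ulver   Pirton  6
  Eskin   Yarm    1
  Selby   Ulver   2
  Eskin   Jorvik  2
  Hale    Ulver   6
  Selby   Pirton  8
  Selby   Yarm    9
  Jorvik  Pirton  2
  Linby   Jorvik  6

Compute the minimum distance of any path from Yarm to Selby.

7 mi

Shortest distances from Yarm:
Yarm: 0
Eskin: 1  (via Yarm)
Jorvik: 3  (via Eskin)
Pirton: 5  (via Jorvik)
Linby: 6  (via Eskin)
Selby: 7  (via Jorvik)
Shortest route: Yarm–Eskin–Jorvik–Selby = 7 mi.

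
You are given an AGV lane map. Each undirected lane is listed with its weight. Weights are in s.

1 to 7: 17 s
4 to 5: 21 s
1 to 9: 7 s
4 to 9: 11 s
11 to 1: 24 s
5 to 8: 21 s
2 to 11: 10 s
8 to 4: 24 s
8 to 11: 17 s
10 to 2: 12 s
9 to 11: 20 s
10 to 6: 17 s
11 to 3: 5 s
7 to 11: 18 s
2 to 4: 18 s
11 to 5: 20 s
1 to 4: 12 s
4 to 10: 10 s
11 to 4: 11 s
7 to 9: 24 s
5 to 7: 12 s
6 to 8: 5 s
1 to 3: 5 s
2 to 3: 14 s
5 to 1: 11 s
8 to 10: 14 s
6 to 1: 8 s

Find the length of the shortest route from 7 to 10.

39 s

Running Dijkstra from 7:
7: 0
5: 12  (via 7)
1: 17  (via 7)
11: 18  (via 7)
3: 22  (via 1)
9: 24  (via 7)
6: 25  (via 1)
2: 28  (via 11)
4: 29  (via 1)
8: 30  (via 6)
10: 39  (via 4)
Shortest route: 7–1–4–10 = 39 s.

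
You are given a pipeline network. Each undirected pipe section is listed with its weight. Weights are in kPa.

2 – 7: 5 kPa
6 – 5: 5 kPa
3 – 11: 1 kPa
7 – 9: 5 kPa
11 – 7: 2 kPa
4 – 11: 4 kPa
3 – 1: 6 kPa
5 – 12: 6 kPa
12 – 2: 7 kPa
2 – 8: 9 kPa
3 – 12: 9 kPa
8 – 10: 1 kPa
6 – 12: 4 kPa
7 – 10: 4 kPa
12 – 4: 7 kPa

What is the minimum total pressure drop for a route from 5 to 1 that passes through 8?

Shortest 5→8: 5–12–2–8 = 22
Best 8 to 1: 8–10–7–11–3–1 costing 14
Total via 8: 22 + 14 = 36 kPa.

36 kPa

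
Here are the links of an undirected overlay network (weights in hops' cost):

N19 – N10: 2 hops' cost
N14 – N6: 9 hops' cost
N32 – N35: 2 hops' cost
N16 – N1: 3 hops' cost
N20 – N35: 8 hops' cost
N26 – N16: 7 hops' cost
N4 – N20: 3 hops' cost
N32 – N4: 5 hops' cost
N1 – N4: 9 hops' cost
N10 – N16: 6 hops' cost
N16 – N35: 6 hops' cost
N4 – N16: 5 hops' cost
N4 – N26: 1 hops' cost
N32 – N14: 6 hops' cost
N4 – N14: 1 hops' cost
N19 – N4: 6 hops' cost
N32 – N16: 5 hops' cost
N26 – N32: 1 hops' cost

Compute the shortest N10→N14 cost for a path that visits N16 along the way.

12 hops' cost

Shortest N10→N16: N10–N16 = 6
Best N16 to N14: N16–N4–N14 costing 6
Total via N16: 6 + 6 = 12 hops' cost.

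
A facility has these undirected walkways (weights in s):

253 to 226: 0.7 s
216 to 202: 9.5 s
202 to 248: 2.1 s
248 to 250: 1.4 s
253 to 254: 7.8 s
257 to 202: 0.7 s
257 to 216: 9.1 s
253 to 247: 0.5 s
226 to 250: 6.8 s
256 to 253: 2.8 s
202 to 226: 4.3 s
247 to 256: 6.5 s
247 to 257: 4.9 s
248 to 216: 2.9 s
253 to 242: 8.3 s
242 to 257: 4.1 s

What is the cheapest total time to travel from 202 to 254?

Candidate routes:
202 - 248 - 250 - 226 - 253 - 254: 2.1+1.4+6.8+0.7+7.8 = 18.8
202 - 257 - 247 - 253 - 254: 0.7+4.9+0.5+7.8 = 13.9
202 - 226 - 253 - 254: 4.3+0.7+7.8 = 12.8
The minimum is 12.8 s via 202 - 226 - 253 - 254.

12.8 s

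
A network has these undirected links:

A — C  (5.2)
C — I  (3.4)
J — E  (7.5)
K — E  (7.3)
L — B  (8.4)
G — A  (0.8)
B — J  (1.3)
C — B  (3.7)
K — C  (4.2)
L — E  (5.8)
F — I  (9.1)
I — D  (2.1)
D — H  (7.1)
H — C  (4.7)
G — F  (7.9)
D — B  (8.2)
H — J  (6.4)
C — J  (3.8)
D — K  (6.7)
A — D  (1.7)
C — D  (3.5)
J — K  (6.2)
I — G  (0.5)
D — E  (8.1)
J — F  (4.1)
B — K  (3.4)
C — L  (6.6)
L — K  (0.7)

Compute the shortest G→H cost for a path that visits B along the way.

15.3

Best G to B: G → I → C → B costing 7.6
Best B to H: B → J → H costing 7.7
Total via B: 7.6 + 7.7 = 15.3.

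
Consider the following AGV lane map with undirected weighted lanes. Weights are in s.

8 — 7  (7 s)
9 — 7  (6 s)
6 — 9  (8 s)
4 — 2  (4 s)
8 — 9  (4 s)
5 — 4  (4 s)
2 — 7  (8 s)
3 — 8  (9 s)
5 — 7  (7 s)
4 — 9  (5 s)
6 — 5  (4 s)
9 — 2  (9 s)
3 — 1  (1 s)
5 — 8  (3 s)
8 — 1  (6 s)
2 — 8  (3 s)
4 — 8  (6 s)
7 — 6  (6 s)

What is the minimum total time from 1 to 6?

Compare a few routes:
1 → 8 → 5 → 6: 6+3+4 = 13
1 → 3 → 8 → 5 → 6: 1+9+3+4 = 17
Cheapest is 1 → 8 → 5 → 6 at 13 s.

13 s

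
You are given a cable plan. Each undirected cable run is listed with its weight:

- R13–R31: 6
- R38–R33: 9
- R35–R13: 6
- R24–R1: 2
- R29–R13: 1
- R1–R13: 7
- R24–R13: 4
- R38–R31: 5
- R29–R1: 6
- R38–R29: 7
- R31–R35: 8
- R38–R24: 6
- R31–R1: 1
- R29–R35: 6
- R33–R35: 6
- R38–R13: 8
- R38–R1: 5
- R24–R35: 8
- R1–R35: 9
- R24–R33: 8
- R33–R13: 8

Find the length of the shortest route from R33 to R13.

Running Dijkstra from R33:
R33: 0
R35: 6  (via R33)
R13: 8  (via R33)
Shortest route: R33–R13 = 8.

8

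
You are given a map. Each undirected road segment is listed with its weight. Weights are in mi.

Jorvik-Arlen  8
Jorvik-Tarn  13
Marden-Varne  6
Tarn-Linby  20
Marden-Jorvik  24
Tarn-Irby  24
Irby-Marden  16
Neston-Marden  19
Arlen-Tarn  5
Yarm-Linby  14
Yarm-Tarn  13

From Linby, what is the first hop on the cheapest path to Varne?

Tarn

Candidate routes:
Linby–Tarn–Irby–Marden–Varne: 20+24+16+6 = 66
Linby–Tarn–Jorvik–Marden–Varne: 20+13+24+6 = 63
Cheapest is Linby–Tarn–Jorvik–Marden–Varne at 63 mi.
So from Linby the first move is to Tarn.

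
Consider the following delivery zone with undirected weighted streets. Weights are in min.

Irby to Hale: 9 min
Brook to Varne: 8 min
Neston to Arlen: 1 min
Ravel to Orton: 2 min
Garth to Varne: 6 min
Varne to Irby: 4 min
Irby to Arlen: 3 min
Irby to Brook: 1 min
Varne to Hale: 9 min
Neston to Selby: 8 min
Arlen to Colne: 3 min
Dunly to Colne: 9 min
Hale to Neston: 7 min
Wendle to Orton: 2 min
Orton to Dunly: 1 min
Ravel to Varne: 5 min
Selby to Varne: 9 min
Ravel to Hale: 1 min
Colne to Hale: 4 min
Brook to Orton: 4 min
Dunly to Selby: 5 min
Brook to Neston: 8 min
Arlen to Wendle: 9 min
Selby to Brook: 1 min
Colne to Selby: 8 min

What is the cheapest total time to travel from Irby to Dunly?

Enumerating some paths:
Irby - Brook - Selby - Dunly: 1+1+5 = 7
Irby - Varne - Ravel - Orton - Dunly: 4+5+2+1 = 12
Irby - Brook - Orton - Dunly: 1+4+1 = 6
Irby - Hale - Ravel - Orton - Dunly: 9+1+2+1 = 13
Cheapest is Irby - Brook - Orton - Dunly at 6 min.

6 min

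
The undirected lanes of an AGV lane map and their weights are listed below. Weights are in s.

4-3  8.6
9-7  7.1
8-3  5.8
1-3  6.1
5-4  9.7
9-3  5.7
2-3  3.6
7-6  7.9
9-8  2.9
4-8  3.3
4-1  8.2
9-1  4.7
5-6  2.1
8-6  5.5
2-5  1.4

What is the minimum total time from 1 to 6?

13.1 s

Shortest distances from 1:
1: 0
9: 4.7  (via 1)
3: 6.1  (via 1)
8: 7.6  (via 9)
4: 8.2  (via 1)
2: 9.7  (via 3)
5: 11.1  (via 2)
7: 11.8  (via 9)
6: 13.1  (via 8)
Shortest route: 1 → 9 → 8 → 6 = 13.1 s.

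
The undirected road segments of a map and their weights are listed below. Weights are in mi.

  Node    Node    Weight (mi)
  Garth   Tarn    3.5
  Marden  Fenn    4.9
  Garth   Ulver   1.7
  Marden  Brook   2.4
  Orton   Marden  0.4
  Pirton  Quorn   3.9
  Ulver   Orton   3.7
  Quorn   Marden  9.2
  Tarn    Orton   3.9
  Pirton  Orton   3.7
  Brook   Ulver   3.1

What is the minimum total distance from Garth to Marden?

Settle nodes by increasing distance from Garth:
Garth: 0
Ulver: 1.7  (via Garth)
Tarn: 3.5  (via Garth)
Brook: 4.8  (via Ulver)
Orton: 5.4  (via Ulver)
Marden: 5.8  (via Orton)
Shortest route: Garth → Ulver → Orton → Marden = 5.8 mi.

5.8 mi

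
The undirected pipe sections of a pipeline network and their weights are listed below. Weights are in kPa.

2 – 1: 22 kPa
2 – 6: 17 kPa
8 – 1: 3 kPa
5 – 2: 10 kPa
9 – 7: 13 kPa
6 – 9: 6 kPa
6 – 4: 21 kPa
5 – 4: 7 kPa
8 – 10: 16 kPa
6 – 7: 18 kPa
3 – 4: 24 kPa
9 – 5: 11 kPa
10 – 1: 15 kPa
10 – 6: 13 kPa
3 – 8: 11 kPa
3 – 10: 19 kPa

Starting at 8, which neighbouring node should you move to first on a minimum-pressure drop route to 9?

10

Compare a few routes:
8 → 1 → 2 → 5 → 9: 3+22+10+11 = 46
8 → 1 → 2 → 6 → 9: 3+22+17+6 = 48
8 → 1 → 10 → 6 → 9: 3+15+13+6 = 37
8 → 10 → 6 → 9: 16+13+6 = 35
The minimum is 35 kPa via 8 → 10 → 6 → 9.
So from 8 the first move is to 10.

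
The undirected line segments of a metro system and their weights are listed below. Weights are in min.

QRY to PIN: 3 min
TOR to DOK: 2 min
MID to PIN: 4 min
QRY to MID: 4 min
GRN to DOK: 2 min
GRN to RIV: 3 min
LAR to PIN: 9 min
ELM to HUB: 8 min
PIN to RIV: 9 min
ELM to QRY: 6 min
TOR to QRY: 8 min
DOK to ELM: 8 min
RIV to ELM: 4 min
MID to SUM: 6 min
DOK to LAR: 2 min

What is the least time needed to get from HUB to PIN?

Settle nodes by increasing distance from HUB:
HUB: 0
ELM: 8  (via HUB)
RIV: 12  (via ELM)
QRY: 14  (via ELM)
GRN: 15  (via RIV)
DOK: 16  (via ELM)
PIN: 17  (via QRY)
Shortest route: HUB → ELM → QRY → PIN = 17 min.

17 min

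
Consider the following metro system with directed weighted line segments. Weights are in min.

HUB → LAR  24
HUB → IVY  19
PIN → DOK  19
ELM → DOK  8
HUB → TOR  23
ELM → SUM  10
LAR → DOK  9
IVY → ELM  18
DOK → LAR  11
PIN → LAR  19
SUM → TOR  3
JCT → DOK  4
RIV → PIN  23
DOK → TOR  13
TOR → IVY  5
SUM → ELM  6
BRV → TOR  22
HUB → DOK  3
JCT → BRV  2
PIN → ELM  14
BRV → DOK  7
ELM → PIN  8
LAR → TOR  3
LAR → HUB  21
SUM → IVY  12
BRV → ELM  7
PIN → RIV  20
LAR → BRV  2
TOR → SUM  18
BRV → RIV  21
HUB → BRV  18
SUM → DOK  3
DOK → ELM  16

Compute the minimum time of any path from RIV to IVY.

Compare a few routes:
RIV → PIN → ELM → SUM → IVY: 23+14+10+12 = 59
RIV → PIN → ELM → SUM → TOR → IVY: 23+14+10+3+5 = 55
RIV → PIN → DOK → TOR → IVY: 23+19+13+5 = 60
RIV → PIN → LAR → TOR → IVY: 23+19+3+5 = 50
The minimum is 50 min via RIV → PIN → LAR → TOR → IVY.

50 min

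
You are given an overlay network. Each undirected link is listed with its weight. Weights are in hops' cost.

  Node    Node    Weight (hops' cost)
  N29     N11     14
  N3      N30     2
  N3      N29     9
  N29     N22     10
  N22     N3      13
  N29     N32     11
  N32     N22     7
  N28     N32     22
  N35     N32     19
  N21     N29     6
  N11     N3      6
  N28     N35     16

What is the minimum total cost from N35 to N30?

41 hops' cost

Running Dijkstra from N35:
N35: 0
N28: 16  (via N35)
N32: 19  (via N35)
N22: 26  (via N32)
N29: 30  (via N32)
N21: 36  (via N29)
N3: 39  (via N22)
N30: 41  (via N3)
Shortest route: N35 → N32 → N22 → N3 → N30 = 41 hops' cost.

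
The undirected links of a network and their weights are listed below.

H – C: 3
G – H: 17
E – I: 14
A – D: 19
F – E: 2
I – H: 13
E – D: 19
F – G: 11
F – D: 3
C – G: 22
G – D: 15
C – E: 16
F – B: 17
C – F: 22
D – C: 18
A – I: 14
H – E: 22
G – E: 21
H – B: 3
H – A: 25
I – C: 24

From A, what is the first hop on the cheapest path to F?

Candidate routes:
A–D–F: 19+3 = 22
A–I–E–F: 14+14+2 = 30
Cheapest is A–D–F at 22.
So from A the first move is to D.

D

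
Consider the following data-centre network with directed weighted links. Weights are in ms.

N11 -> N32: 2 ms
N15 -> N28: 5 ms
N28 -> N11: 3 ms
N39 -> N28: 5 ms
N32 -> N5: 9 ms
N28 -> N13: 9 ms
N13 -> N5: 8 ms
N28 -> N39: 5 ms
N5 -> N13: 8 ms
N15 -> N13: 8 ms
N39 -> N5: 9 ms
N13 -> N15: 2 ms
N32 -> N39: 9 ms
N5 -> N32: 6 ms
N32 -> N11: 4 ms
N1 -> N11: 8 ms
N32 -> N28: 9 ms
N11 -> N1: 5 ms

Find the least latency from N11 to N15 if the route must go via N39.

Best N11 to N39: N11–N32–N39 costing 11
Shortest N39→N15: N39–N28–N13–N15 = 16
Total via N39: 11 + 16 = 27 ms.

27 ms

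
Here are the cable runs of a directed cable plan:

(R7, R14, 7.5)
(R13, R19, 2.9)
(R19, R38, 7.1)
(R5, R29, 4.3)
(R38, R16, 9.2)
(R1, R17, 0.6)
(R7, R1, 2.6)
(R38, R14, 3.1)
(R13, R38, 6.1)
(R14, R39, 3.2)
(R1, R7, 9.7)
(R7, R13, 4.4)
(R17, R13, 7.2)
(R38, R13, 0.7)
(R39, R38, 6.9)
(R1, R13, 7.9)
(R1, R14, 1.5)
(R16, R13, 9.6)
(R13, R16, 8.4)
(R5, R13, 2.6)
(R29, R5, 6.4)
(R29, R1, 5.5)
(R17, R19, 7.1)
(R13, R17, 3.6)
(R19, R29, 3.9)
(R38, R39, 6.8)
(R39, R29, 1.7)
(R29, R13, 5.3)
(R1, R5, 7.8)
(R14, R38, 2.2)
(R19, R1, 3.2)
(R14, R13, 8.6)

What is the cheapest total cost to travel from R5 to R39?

Compare a few routes:
R5–R13–R19–R1–R14–R39: 2.6+2.9+3.2+1.5+3.2 = 13.4
R5–R29–R1–R14–R39: 4.3+5.5+1.5+3.2 = 14.5
The minimum is 13.4 via R5–R13–R19–R1–R14–R39.

13.4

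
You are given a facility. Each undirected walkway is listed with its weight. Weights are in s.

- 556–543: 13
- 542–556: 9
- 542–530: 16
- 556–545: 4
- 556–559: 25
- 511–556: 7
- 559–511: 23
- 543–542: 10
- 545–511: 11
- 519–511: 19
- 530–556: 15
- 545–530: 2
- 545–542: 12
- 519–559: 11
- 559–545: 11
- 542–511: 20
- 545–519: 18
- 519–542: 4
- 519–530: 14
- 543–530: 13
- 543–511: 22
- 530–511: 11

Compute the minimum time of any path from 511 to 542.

Shortest distances from 511:
511: 0
556: 7  (via 511)
530: 11  (via 511)
545: 11  (via 511)
542: 16  (via 556)
Shortest route: 511–556–542 = 16 s.

16 s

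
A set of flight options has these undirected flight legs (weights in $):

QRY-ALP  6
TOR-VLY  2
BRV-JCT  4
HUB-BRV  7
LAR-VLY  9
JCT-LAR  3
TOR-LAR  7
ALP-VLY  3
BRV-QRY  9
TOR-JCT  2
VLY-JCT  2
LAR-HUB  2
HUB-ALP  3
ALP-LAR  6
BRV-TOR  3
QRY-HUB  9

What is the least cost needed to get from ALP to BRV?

Compare a few routes:
ALP - VLY - JCT - BRV: 3+2+4 = 9
ALP - VLY - TOR - BRV: 3+2+3 = 8
ALP - HUB - BRV: 3+7 = 10
ALP - VLY - JCT - TOR - BRV: 3+2+2+3 = 10
The minimum is $8 via ALP - VLY - TOR - BRV.

$8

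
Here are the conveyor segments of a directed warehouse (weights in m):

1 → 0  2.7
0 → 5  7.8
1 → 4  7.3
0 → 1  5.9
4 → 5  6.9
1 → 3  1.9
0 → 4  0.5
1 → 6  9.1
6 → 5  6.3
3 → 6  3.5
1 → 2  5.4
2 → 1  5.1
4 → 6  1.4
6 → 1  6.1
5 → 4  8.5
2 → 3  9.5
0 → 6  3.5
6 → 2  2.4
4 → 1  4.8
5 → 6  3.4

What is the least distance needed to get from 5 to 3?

11.4 m

Compare a few routes:
5–6–1–3: 3.4+6.1+1.9 = 11.4
5–6–2–1–3: 3.4+2.4+5.1+1.9 = 12.8
5–4–1–3: 8.5+4.8+1.9 = 15.2
The minimum is 11.4 m via 5–6–1–3.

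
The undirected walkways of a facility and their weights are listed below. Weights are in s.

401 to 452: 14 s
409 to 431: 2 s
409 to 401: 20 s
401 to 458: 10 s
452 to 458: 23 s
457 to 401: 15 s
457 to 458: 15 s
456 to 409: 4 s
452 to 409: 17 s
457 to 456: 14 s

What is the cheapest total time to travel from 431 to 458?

Enumerating some paths:
431 → 409 → 401 → 458: 2+20+10 = 32
431 → 409 → 452 → 458: 2+17+23 = 42
431 → 409 → 456 → 457 → 458: 2+4+14+15 = 35
The minimum is 32 s via 431 → 409 → 401 → 458.

32 s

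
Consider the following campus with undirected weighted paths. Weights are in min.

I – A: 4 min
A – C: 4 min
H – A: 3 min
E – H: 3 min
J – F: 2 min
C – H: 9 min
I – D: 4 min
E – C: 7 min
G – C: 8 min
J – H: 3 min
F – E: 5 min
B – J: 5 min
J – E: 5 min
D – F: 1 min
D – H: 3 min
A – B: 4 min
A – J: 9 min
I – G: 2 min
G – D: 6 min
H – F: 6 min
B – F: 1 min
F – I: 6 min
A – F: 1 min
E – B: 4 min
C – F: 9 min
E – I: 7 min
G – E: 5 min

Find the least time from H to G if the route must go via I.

Best H to I: H → A → I costing 7
Shortest I→G: I → G = 2
Total via I: 7 + 2 = 9 min.

9 min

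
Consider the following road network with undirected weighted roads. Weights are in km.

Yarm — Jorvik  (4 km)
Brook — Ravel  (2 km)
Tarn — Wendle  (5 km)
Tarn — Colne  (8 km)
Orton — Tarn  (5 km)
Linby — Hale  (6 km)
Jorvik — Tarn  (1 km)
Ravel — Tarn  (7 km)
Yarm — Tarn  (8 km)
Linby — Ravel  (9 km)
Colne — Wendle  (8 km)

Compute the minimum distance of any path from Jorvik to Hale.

Settle nodes by increasing distance from Jorvik:
Jorvik: 0
Tarn: 1  (via Jorvik)
Yarm: 4  (via Jorvik)
Orton: 6  (via Tarn)
Wendle: 6  (via Tarn)
Ravel: 8  (via Tarn)
Colne: 9  (via Tarn)
Brook: 10  (via Ravel)
Linby: 17  (via Ravel)
Hale: 23  (via Linby)
Shortest route: Jorvik–Tarn–Ravel–Linby–Hale = 23 km.

23 km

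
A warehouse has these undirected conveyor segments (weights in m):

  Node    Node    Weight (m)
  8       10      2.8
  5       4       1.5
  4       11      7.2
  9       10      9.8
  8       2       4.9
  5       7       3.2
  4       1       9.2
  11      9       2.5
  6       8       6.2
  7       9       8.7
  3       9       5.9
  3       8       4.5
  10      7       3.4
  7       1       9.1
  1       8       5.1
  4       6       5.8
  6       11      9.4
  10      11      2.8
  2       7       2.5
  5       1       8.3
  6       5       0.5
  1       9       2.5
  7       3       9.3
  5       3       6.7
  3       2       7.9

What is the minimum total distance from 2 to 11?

Compare a few routes:
2–7–10–11: 2.5+3.4+2.8 = 8.7
2–7–9–11: 2.5+8.7+2.5 = 13.7
2–8–10–11: 4.9+2.8+2.8 = 10.5
2–7–5–4–11: 2.5+3.2+1.5+7.2 = 14.4
The minimum is 8.7 m via 2–7–10–11.

8.7 m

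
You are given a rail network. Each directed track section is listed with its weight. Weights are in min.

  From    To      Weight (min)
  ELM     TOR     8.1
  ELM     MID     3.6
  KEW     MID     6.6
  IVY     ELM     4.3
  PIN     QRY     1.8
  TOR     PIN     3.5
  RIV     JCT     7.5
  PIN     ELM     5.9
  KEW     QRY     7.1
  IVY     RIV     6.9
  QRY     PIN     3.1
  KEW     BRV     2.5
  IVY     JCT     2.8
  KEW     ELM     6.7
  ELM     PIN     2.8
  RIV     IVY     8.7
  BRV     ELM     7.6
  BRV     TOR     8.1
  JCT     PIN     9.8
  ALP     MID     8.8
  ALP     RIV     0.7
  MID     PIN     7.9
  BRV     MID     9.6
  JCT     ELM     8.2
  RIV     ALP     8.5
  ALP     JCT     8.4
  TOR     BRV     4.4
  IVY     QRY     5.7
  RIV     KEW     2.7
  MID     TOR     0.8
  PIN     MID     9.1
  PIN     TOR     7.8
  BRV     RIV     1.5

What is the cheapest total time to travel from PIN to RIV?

13.7 min

Enumerating some paths:
PIN–ELM–MID–TOR–BRV–RIV: 5.9+3.6+0.8+4.4+1.5 = 16.2
PIN–TOR–BRV–RIV: 7.8+4.4+1.5 = 13.7
PIN–ELM–TOR–BRV–RIV: 5.9+8.1+4.4+1.5 = 19.9
PIN–MID–TOR–BRV–RIV: 9.1+0.8+4.4+1.5 = 15.8
Cheapest is PIN–TOR–BRV–RIV at 13.7 min.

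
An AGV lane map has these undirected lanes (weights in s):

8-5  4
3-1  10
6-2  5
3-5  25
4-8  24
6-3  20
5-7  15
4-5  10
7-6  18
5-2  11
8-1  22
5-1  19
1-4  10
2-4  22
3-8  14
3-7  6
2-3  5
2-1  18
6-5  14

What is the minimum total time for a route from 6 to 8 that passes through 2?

Best 6 to 2: 6–2 costing 5
Best 2 to 8: 2–5–8 costing 15
Total via 2: 5 + 15 = 20 s.

20 s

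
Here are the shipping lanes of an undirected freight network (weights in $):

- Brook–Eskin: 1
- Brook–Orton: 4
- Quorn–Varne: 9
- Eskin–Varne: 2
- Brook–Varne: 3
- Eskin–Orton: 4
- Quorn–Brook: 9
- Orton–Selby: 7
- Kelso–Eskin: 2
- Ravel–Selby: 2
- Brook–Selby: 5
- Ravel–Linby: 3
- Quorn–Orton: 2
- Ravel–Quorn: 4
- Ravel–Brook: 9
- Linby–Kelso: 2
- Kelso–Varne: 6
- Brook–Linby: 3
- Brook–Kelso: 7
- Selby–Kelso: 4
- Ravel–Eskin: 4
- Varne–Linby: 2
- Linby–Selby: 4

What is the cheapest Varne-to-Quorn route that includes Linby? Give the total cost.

$9

Shortest Varne→Linby: Varne–Linby = 2
Best Linby to Quorn: Linby–Ravel–Quorn costing 7
Total via Linby: 2 + 7 = $9.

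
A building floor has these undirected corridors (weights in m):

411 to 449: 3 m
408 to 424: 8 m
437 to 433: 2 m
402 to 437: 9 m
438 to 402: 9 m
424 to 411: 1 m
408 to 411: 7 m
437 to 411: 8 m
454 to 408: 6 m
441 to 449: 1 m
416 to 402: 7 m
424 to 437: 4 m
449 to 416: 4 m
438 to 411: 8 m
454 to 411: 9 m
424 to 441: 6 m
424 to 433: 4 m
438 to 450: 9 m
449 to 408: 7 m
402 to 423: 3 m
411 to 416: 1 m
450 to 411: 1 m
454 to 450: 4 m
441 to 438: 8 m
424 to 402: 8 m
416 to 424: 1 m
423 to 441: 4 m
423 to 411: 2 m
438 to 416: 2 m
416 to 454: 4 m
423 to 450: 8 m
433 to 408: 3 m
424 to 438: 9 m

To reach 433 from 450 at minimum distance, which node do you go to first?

Enumerating some paths:
450–411–416–424–437–433: 1+1+1+4+2 = 9
450–411–424–437–433: 1+1+4+2 = 8
450–411–424–433: 1+1+4 = 6
450–411–416–424–433: 1+1+1+4 = 7
Cheapest is 450–411–424–433 at 6 m.
So from 450 the first move is to 411.

411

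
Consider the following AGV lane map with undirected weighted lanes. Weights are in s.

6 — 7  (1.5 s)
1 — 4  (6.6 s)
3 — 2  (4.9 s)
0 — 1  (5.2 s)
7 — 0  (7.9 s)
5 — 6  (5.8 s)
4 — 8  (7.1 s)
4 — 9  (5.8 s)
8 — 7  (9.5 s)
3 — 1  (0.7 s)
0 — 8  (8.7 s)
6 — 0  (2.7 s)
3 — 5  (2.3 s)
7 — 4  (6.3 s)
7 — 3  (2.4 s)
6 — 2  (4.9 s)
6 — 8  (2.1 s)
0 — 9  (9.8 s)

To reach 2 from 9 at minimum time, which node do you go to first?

Enumerating some paths:
9 → 4 → 1 → 3 → 2: 5.8+6.6+0.7+4.9 = 18
9 → 0 → 6 → 2: 9.8+2.7+4.9 = 17.4
9 → 4 → 7 → 6 → 2: 5.8+6.3+1.5+4.9 = 18.5
The minimum is 17.4 s via 9 → 0 → 6 → 2.
So from 9 the first move is to 0.

0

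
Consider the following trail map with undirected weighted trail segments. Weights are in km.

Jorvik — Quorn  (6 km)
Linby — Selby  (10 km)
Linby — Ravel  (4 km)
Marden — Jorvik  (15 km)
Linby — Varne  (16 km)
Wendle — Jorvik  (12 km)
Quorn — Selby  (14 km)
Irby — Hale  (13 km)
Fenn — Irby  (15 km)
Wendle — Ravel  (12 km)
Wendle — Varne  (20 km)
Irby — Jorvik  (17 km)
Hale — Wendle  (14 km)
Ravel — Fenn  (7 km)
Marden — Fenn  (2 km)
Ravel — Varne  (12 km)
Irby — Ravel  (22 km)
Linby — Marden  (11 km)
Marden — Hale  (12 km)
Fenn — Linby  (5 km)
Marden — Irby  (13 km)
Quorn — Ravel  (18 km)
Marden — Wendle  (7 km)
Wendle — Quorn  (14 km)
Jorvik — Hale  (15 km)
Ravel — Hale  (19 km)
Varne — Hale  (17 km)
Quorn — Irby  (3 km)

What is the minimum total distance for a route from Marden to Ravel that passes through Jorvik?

Shortest Marden→Jorvik: Marden–Jorvik = 15
Best Jorvik to Ravel: Jorvik–Quorn–Ravel costing 24
Total via Jorvik: 15 + 24 = 39 km.

39 km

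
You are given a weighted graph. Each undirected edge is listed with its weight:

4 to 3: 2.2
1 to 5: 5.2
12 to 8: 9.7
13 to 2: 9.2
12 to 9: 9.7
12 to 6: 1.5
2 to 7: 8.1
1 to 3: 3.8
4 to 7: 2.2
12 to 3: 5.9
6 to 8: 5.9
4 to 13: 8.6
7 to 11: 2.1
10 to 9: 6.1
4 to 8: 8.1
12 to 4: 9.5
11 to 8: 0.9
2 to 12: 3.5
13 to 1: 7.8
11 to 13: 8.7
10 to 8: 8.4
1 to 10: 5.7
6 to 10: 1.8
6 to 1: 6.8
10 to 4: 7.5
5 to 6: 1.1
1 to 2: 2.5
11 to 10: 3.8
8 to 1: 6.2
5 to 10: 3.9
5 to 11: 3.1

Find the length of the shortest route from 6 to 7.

6.3

Enumerating some paths:
6 → 10 → 11 → 7: 1.8+3.8+2.1 = 7.7
6 → 8 → 11 → 7: 5.9+0.9+2.1 = 8.9
6 → 5 → 11 → 7: 1.1+3.1+2.1 = 6.3
Cheapest is 6 → 5 → 11 → 7 at 6.3.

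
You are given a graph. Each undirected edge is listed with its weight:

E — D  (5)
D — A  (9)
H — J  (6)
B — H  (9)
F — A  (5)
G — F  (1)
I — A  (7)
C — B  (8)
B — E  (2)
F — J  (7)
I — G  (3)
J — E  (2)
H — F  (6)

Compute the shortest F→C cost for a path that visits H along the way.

Best F to H: F–H costing 6
Best H to C: H–B–C costing 17
Total via H: 6 + 17 = 23.

23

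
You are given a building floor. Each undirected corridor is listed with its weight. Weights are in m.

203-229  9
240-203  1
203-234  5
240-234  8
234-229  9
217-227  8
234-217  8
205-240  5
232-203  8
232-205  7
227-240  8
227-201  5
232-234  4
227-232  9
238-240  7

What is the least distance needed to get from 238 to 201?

20 m

Running Dijkstra from 238:
238: 0
240: 7  (via 238)
203: 8  (via 240)
205: 12  (via 240)
234: 13  (via 203)
227: 15  (via 240)
232: 16  (via 203)
229: 17  (via 203)
201: 20  (via 227)
Shortest route: 238 → 240 → 227 → 201 = 20 m.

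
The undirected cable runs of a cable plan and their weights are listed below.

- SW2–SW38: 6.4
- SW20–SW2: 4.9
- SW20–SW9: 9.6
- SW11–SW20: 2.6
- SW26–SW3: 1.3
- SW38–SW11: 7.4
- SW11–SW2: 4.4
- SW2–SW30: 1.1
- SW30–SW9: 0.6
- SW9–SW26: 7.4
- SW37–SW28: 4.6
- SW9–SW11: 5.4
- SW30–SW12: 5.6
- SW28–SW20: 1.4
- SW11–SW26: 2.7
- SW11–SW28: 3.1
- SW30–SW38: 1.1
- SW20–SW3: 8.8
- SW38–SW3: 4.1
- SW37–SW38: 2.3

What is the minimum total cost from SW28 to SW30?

7.4

Candidate routes:
SW28 - SW11 - SW9 - SW30: 3.1+5.4+0.6 = 9.1
SW28 - SW20 - SW2 - SW30: 1.4+4.9+1.1 = 7.4
SW28 - SW11 - SW2 - SW30: 3.1+4.4+1.1 = 8.6
SW28 - SW37 - SW38 - SW30: 4.6+2.3+1.1 = 8
The minimum is 7.4 via SW28 - SW20 - SW2 - SW30.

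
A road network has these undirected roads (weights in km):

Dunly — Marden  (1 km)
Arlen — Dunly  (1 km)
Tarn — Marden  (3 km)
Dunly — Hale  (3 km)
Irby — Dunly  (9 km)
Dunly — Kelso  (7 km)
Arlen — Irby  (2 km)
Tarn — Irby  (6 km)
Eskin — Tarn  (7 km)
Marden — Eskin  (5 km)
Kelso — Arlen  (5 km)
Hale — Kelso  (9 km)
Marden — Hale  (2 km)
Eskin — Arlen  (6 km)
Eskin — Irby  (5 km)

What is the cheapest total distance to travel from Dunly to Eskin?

6 km

Compare a few routes:
Dunly - Arlen - Irby - Eskin: 1+2+5 = 8
Dunly - Marden - Eskin: 1+5 = 6
Dunly - Arlen - Eskin: 1+6 = 7
Dunly - Hale - Marden - Eskin: 3+2+5 = 10
Cheapest is Dunly - Marden - Eskin at 6 km.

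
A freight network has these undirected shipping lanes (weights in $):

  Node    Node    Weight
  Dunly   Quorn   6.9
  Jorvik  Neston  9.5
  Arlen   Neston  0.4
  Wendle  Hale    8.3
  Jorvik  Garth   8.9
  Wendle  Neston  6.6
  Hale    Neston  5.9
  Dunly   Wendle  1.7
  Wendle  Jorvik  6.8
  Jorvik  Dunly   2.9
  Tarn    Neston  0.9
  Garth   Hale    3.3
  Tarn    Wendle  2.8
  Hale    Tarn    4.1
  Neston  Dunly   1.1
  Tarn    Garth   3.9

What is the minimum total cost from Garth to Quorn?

Shortest distances from Garth:
Garth: 0
Hale: 3.3  (via Garth)
Tarn: 3.9  (via Garth)
Neston: 4.8  (via Tarn)
Arlen: 5.2  (via Neston)
Dunly: 5.9  (via Neston)
Wendle: 6.7  (via Tarn)
Jorvik: 8.8  (via Dunly)
Quorn: 12.8  (via Dunly)
Shortest route: Garth–Tarn–Neston–Dunly–Quorn = $12.8.

$12.8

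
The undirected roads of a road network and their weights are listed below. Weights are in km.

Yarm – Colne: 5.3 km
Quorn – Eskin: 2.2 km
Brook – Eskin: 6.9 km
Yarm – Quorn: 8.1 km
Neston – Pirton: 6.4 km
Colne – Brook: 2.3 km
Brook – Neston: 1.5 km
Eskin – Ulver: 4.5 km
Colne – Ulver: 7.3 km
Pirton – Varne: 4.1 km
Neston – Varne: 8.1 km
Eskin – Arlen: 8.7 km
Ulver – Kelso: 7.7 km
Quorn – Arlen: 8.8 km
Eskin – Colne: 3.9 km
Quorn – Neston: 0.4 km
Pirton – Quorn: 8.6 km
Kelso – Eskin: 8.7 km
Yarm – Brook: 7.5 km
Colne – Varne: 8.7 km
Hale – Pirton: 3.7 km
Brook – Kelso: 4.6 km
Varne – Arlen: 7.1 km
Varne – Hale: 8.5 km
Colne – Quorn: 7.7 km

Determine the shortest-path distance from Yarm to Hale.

18.6 km

Settle nodes by increasing distance from Yarm:
Yarm: 0
Colne: 5.3  (via Yarm)
Brook: 7.5  (via Yarm)
Quorn: 8.1  (via Yarm)
Neston: 8.5  (via Quorn)
Eskin: 9.2  (via Colne)
Kelso: 12.1  (via Brook)
Ulver: 12.6  (via Colne)
Varne: 14  (via Colne)
Pirton: 14.9  (via Neston)
Arlen: 16.9  (via Quorn)
Hale: 18.6  (via Pirton)
Shortest route: Yarm–Quorn–Neston–Pirton–Hale = 18.6 km.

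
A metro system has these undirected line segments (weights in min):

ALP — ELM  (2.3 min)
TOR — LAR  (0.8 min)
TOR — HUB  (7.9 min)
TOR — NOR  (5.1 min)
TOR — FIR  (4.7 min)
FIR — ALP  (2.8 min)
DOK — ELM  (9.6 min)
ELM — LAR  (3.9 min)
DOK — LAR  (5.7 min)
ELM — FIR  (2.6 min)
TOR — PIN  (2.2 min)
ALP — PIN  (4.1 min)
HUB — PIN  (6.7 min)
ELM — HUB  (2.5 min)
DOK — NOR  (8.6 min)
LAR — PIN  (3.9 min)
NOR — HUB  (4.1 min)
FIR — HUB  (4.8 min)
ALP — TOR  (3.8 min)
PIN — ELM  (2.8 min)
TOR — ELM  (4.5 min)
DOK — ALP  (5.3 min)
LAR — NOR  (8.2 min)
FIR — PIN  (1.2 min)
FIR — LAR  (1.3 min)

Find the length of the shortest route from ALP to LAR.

4.1 min

Enumerating some paths:
ALP - TOR - LAR: 3.8+0.8 = 4.6
ALP - FIR - LAR: 2.8+1.3 = 4.1
ALP - ELM - FIR - LAR: 2.3+2.6+1.3 = 6.2
The minimum is 4.1 min via ALP - FIR - LAR.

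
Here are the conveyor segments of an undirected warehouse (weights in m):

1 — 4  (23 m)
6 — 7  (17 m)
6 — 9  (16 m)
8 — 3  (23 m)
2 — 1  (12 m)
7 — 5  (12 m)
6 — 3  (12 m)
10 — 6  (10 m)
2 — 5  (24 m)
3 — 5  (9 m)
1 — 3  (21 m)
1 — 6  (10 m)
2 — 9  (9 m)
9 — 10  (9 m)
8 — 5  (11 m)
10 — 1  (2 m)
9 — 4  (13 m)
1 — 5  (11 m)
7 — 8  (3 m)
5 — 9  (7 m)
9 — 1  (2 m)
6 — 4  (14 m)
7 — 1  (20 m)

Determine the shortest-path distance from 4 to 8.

Candidate routes:
4 → 6 → 7 → 8: 14+17+3 = 34
4 → 9 → 5 → 7 → 8: 13+7+12+3 = 35
4 → 9 → 5 → 8: 13+7+11 = 31
The minimum is 31 m via 4 → 9 → 5 → 8.

31 m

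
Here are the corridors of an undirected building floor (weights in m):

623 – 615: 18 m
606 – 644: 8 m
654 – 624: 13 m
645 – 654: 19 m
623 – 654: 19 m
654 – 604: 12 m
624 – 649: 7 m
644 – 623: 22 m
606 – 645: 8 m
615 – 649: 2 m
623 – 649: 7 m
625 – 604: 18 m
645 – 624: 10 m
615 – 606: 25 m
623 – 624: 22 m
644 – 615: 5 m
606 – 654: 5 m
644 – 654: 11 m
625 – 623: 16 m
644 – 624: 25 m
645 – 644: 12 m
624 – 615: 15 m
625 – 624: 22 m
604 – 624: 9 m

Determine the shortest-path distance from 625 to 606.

35 m

Compare a few routes:
625–624–654–606: 22+13+5 = 40
625–604–654–606: 18+12+5 = 35
625–623–649–615–644–606: 16+7+2+5+8 = 38
625–624–645–606: 22+10+8 = 40
The minimum is 35 m via 625–604–654–606.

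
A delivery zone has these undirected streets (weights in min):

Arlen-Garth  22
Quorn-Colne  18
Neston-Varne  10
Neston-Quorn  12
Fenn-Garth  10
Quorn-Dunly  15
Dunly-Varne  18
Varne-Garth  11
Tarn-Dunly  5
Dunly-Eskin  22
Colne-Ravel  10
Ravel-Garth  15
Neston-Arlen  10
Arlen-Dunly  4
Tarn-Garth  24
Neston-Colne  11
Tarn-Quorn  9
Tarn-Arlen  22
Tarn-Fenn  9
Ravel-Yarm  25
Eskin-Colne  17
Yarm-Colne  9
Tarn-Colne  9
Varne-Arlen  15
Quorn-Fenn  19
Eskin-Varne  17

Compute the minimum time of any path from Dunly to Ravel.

24 min

Running Dijkstra from Dunly:
Dunly: 0
Arlen: 4  (via Dunly)
Tarn: 5  (via Dunly)
Fenn: 14  (via Tarn)
Quorn: 14  (via Tarn)
Neston: 14  (via Arlen)
Colne: 14  (via Tarn)
Varne: 18  (via Dunly)
Eskin: 22  (via Dunly)
Yarm: 23  (via Colne)
Ravel: 24  (via Colne)
Shortest route: Dunly → Tarn → Colne → Ravel = 24 min.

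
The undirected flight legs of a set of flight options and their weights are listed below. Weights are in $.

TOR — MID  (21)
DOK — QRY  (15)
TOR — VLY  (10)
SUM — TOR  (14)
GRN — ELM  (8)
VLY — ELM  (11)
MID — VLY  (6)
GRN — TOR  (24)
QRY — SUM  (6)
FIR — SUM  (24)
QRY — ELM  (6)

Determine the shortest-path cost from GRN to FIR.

$44

Shortest distances from GRN:
GRN: 0
ELM: 8  (via GRN)
QRY: 14  (via ELM)
VLY: 19  (via ELM)
SUM: 20  (via QRY)
TOR: 24  (via GRN)
MID: 25  (via VLY)
DOK: 29  (via QRY)
FIR: 44  (via SUM)
Shortest route: GRN → ELM → QRY → SUM → FIR = $44.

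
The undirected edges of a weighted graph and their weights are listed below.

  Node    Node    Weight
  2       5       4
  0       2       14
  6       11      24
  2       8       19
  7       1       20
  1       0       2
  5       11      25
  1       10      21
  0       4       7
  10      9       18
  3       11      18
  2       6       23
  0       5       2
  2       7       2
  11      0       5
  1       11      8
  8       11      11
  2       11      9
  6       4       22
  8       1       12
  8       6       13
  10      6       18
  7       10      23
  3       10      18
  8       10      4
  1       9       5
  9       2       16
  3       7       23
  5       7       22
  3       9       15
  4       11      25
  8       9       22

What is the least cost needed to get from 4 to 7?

Shortest distances from 4:
4: 0
0: 7  (via 4)
1: 9  (via 0)
5: 9  (via 0)
11: 12  (via 0)
2: 13  (via 5)
9: 14  (via 1)
7: 15  (via 2)
Shortest route: 4 → 0 → 5 → 2 → 7 = 15.

15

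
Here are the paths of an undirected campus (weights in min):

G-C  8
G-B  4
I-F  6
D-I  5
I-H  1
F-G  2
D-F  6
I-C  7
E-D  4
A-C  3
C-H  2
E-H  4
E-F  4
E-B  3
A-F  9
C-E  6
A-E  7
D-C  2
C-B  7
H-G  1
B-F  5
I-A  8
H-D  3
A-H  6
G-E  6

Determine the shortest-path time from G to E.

5 min

Enumerating some paths:
G - H - E: 1+4 = 5
G - F - E: 2+4 = 6
G - B - E: 4+3 = 7
G - E: 6 = 6
Cheapest is G - H - E at 5 min.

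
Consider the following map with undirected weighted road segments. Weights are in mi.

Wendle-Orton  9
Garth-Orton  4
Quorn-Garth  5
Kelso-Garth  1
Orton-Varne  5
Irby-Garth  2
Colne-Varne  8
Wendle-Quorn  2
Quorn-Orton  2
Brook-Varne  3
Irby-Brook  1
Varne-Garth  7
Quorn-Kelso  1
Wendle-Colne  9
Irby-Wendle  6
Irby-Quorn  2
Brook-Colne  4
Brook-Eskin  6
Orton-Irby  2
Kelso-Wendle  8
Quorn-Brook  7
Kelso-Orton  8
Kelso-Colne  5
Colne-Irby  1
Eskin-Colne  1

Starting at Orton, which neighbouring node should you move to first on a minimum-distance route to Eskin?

Irby

Compare a few routes:
Orton → Irby → Colne → Eskin: 2+1+1 = 4
Orton → Quorn → Irby → Colne → Eskin: 2+2+1+1 = 6
Orton → Irby → Brook → Colne → Eskin: 2+1+4+1 = 8
The minimum is 4 mi via Orton → Irby → Colne → Eskin.
So from Orton the first move is to Irby.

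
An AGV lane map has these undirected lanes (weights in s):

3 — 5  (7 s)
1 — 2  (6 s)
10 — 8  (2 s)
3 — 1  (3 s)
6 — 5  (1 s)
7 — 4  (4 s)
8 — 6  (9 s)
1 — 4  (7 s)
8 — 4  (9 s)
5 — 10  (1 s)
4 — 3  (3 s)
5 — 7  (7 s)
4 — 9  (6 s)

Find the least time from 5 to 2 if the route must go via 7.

Shortest 5→7: 5–7 = 7
Best 7 to 2: 7–4–3–1–2 costing 16
Total via 7: 7 + 16 = 23 s.

23 s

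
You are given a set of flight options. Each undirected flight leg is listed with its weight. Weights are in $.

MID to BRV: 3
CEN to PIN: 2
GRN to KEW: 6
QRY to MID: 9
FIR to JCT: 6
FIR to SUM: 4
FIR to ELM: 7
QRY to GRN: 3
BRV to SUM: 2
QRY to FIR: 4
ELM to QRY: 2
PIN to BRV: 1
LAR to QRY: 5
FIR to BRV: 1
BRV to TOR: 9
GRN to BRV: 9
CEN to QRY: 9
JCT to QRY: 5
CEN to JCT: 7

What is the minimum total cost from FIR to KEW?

Enumerating some paths:
FIR → BRV → GRN → KEW: 1+9+6 = 16
FIR → QRY → GRN → KEW: 4+3+6 = 13
Cheapest is FIR → QRY → GRN → KEW at $13.

$13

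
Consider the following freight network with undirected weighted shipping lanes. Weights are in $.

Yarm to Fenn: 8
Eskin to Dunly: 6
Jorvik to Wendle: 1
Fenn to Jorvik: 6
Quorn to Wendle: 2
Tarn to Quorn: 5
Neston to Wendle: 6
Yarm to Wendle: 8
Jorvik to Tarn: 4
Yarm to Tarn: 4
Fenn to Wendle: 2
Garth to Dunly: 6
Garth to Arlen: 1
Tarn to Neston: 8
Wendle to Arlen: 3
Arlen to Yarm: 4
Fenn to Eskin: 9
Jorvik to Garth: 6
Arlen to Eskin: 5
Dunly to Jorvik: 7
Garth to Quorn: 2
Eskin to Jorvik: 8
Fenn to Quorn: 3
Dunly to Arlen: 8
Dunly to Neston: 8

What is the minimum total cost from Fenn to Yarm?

$8

Running Dijkstra from Fenn:
Fenn: 0
Wendle: 2  (via Fenn)
Quorn: 3  (via Fenn)
Jorvik: 3  (via Wendle)
Garth: 5  (via Quorn)
Arlen: 5  (via Wendle)
Tarn: 7  (via Jorvik)
Neston: 8  (via Wendle)
Yarm: 8  (via Fenn)
Shortest route: Fenn–Yarm = $8.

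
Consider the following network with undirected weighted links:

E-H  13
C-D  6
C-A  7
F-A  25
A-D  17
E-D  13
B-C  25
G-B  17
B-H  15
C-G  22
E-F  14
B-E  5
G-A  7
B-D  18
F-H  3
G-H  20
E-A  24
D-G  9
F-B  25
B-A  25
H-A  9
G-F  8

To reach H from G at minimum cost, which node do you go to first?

Enumerating some paths:
G - A - H: 7+9 = 16
G - F - H: 8+3 = 11
Cheapest is G - F - H at 11.
So from G the first move is to F.

F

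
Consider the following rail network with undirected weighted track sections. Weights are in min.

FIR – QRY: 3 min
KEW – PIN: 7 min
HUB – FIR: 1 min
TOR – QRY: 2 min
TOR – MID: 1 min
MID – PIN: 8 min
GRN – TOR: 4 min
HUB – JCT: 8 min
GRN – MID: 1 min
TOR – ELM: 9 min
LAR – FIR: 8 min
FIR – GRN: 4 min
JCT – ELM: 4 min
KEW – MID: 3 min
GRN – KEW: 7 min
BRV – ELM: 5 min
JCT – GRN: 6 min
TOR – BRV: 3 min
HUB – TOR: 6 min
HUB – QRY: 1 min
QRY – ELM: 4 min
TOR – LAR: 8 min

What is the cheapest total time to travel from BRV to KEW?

Candidate routes:
BRV → TOR → MID → KEW: 3+1+3 = 7
BRV → TOR → GRN → MID → KEW: 3+4+1+3 = 11
The minimum is 7 min via BRV → TOR → MID → KEW.

7 min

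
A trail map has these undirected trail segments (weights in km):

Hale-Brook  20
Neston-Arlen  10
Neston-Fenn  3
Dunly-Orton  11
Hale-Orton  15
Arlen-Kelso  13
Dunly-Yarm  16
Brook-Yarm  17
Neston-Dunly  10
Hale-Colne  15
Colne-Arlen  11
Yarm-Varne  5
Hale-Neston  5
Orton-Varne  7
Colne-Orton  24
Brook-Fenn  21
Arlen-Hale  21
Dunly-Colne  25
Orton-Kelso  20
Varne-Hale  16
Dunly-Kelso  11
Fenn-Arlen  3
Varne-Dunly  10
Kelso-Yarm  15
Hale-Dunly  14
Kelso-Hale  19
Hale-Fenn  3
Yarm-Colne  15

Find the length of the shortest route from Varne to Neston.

Settle nodes by increasing distance from Varne:
Varne: 0
Yarm: 5  (via Varne)
Orton: 7  (via Varne)
Dunly: 10  (via Varne)
Hale: 16  (via Varne)
Fenn: 19  (via Hale)
Kelso: 20  (via Yarm)
Colne: 20  (via Yarm)
Neston: 20  (via Dunly)
Shortest route: Varne → Dunly → Neston = 20 km.

20 km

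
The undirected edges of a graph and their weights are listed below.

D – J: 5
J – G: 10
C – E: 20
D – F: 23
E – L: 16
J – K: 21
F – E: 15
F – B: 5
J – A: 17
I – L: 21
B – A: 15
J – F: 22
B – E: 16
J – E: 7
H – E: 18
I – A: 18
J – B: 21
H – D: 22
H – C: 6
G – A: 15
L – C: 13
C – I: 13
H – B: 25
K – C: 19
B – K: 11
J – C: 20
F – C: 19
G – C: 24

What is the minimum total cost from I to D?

38

Settle nodes by increasing distance from I:
I: 0
C: 13  (via I)
A: 18  (via I)
H: 19  (via C)
L: 21  (via I)
F: 32  (via C)
K: 32  (via C)
B: 33  (via A)
E: 33  (via C)
G: 33  (via A)
J: 33  (via C)
D: 38  (via J)
Shortest route: I–C–J–D = 38.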